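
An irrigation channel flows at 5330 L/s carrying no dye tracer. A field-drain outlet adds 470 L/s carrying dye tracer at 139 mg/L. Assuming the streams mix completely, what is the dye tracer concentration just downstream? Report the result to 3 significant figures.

After mixing, C = (5330·0 + 470.0·139.0) / 5800 = 65330/5800 = 11.26 mg/L.

11.3 mg/L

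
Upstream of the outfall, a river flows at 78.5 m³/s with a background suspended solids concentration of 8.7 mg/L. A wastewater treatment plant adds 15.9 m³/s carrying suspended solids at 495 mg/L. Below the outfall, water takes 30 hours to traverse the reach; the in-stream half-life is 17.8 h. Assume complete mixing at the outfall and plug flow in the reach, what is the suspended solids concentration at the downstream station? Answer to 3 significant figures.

28.2 mg/L

After mixing, C = (78.50·8.700 + 15.90·495.0) / 94.40 = 8553/94.40 = 90.61 mg/L.
Half-life 17.8 h → k = ln 2 / 17.8 = 0.03894 h⁻¹ = 0.9346 d⁻¹.
After decay, C = 90.61 × e^(−kt) = 90.61 × 0.3109 = 28.17 mg/L.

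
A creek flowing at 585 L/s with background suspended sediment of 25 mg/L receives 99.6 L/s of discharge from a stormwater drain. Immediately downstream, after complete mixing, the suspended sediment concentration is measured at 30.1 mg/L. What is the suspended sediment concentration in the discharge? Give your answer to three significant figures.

Mass balance: 585.0·25.00 + 99.60·Cₑ = 684.6·30.10
→ Cₑ = (684.6·30.10 − 585.0·25.00) / 99.60 = 60.05 mg/L.

60.1 mg/L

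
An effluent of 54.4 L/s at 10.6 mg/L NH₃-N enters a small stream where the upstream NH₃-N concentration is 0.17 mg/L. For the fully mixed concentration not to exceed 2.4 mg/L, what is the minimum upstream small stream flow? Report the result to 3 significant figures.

200 L/s

Set C_mix = 2.4: (Q·0.1700 + 54.40·10.60) / (Q + 54.40) = 2.4
→ Q = 54.40·(10.60 − 2.4)/(2.4 − 0.1700) = 200.0 L/s.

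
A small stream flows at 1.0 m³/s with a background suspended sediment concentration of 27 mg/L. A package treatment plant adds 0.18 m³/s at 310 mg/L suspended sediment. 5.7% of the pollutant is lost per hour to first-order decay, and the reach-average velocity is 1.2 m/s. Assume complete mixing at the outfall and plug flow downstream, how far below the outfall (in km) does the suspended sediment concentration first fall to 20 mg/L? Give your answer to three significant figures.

92.4 km

Conservation of mass: C = (1.000·27.00 + 0.1800·310.0) / 1.180 = 82.80/1.180 = 70.17 mg/L.
5.7%/h lost → k = −ln(1 − 0.057) = 0.05869 h⁻¹.
Set 70.17·exp(−k·t) = 20 → t = ln(70.17/20)/k = 76990 s = 21.39 h.
Distance = v·t = 1.2·76990 = 92390 m = 92.39 km.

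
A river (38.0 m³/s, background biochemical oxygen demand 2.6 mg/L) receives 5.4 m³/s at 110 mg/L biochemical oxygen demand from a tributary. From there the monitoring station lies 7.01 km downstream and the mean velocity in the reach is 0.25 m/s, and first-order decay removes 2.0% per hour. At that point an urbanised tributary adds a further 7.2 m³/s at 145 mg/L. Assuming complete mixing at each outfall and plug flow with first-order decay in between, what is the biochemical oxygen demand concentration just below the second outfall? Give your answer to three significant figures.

After mixing, C = (38.00·2.600 + 5.400·110.0) / 43.40 = 692.8/43.40 = 15.96 mg/L; combined flow 43.40 m³/s.
Travel time t = 7.01·1000 / 0.25 = 28040 s = 7.789 h.
2.0%/h lost → k = −ln(1 − 0.02) = 0.02020 h⁻¹.
After decay, C = 15.96 × e^(−kt) = 15.96 × 0.8544 = 13.64 mg/L.
At the second outfall, C = (43.40·13.64 + 7.200·145.0) / (43.40 + 7.200) = 32.33 mg/L.

32.3 mg/L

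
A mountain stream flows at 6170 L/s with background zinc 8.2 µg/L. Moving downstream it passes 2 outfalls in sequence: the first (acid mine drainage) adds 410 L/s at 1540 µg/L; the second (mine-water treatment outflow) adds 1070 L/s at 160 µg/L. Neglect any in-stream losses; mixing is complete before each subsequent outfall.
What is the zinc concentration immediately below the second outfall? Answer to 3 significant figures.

112 µg/L

Below outfall 1: Q → 6580 L/s, C = (6170·8.200 + 410.0·1540)/6580 = 103.6 µg/L.
Below outfall 2: Q → 7650 L/s, C = (6580·103.6 + 1070·160.0)/7650 = 111.5 µg/L.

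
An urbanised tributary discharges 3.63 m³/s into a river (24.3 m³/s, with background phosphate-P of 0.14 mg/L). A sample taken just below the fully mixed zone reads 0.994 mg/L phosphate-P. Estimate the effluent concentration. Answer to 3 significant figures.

6.71 mg/L

Mass balance: 24.30·0.1400 + 3.630·Cₑ = 27.93·0.9940
→ Cₑ = (27.93·0.9940 − 24.30·0.1400) / 3.630 = 6.711 mg/L.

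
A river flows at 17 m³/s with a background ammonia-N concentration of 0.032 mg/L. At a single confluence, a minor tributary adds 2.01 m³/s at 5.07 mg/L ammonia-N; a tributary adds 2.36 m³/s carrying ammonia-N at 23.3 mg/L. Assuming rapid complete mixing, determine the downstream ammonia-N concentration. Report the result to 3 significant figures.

Mixed concentration C = ΣQC/ΣQ = (17.00·0.03200 + 2.010·5.070 + 2.360·23.30) / 21.37 = 65.72/21.37 = 3.075 mg/L.

3.08 mg/L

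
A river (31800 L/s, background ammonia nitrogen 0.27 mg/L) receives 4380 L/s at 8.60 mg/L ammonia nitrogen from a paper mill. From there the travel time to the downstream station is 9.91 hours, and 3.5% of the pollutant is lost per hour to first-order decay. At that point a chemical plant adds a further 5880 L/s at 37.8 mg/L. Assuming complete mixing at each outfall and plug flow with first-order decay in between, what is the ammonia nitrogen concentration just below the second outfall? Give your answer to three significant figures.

6.06 mg/L

Mixed concentration C = ΣQC/ΣQ = (31800·0.2700 + 4380·8.600) / 36180 = 46250/36180 = 1.278 mg/L; combined flow 36180 L/s.
3.5%/h lost → k = −ln(1 − 0.035) = 0.03563 h⁻¹.
First-order decay: C = 1.278·exp(−k·t) = 1.278·0.7025 = 0.8981 mg/L.
Second outfall: C = (36180·0.8981 + 5880·37.80)/42060 = 6.057 mg/L.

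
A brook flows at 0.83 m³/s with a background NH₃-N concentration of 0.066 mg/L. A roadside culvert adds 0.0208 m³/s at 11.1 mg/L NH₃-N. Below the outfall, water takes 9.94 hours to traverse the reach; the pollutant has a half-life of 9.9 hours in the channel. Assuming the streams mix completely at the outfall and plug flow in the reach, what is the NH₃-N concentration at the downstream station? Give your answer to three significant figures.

0.167 mg/L

After mixing, C = (0.8300·0.06600 + 0.02080·11.10) / 0.8508 = 0.2857/0.8508 = 0.3358 mg/L.
Half-life 9.9 h → k = ln 2 / 9.9 = 0.07001 h⁻¹ = 1.680 d⁻¹.
Decay over the reach: 0.3358·exp(−kt) = 0.3358·0.4986 = 0.1674 mg/L.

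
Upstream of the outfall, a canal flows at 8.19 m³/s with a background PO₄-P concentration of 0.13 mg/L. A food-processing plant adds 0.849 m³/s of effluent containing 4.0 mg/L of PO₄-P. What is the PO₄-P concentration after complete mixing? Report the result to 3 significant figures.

0.493 mg/L

After mixing, C = (8.190·0.1300 + 0.8490·4.000) / 9.039 = 4.461/9.039 = 0.4935 mg/L.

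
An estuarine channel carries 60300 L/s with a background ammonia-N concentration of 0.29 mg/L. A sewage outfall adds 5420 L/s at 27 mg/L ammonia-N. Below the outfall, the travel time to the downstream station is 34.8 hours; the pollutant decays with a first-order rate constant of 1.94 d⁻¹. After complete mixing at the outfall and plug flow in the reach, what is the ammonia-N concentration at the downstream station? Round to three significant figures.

0.150 mg/L

Mixed concentration C = ΣQC/ΣQ = (60300·0.2900 + 5420·27.00) / 65720 = 163800/65720 = 2.493 mg/L.
Decay over the reach: 2.493·exp(−kt) = 2.493·0.06002 = 0.1496 mg/L.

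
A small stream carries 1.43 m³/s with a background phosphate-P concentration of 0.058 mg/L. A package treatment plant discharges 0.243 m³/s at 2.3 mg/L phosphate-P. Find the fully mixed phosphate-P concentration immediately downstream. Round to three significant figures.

Mass balance: C = (1.430·0.05800 + 0.2430·2.300) / 1.673 = 0.6418/1.673 = 0.3836 mg/L.

0.384 mg/L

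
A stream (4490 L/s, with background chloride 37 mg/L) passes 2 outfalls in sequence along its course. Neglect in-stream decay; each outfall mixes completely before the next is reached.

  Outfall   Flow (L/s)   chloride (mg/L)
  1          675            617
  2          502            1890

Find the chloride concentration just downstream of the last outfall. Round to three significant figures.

270 mg/L

Below outfall 1: Q → 5165 L/s, C = (4490·37.00 + 675.0·617.0)/5165 = 112.8 mg/L.
Below outfall 2: Q → 5667 L/s, C = (5165·112.8 + 502.0·1890)/5667 = 270.2 mg/L.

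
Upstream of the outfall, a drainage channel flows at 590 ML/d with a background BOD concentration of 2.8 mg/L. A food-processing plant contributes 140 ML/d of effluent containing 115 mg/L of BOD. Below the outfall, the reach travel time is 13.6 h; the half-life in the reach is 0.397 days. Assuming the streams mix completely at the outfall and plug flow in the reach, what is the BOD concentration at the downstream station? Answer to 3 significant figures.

Conservation of mass: C = (590.0·2.800 + 140.0·115.0) / 730.0 = 17750/730.0 = 24.32 mg/L.
Half-life 0.397 d → k = ln 2 / 0.397 = 1.746 d⁻¹.
After decay, C = 24.32 × e^(−kt) = 24.32 × 0.3718 = 9.042 mg/L.

9.04 mg/L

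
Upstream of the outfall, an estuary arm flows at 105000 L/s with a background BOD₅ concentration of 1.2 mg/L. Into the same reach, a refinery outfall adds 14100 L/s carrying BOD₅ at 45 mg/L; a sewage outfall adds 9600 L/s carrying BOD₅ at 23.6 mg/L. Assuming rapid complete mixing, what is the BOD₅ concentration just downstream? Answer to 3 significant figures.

7.67 mg/L

Mass balance: C = (105000·1.200 + 14100·45.00 + 9600·23.60) / 128700 = 987100/128700 = 7.669 mg/L.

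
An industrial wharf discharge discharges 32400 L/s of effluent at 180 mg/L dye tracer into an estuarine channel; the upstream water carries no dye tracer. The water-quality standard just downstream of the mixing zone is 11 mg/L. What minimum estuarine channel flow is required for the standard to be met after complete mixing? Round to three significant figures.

Set C_mix = 11: (Q·0 + 32400·180.0) / (Q + 32400) = 11
→ Q = 32400·(180.0 − 11)/(11 − 0) = 497800 L/s.

498000 L/s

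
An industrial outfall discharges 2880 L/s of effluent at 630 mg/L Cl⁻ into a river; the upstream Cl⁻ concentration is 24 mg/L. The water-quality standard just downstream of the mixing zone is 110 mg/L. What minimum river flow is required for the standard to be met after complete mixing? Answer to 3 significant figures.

Set C_mix = 110: (Q·24.00 + 2880·630.0) / (Q + 2880) = 110
→ Q = 2880·(630.0 − 110)/(110 − 24.00) = 17410 L/s.

17400 L/s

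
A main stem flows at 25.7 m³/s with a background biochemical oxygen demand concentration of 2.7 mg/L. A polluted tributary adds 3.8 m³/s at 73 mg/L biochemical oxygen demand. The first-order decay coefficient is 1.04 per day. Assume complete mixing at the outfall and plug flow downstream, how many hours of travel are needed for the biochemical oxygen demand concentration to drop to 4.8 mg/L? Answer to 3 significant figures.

20.7 h

Flow-weighted average: C = (25.70·2.700 + 3.800·73.00) / 29.50 = 346.8/29.50 = 11.76 mg/L.
11.76·exp(−k·t) = 4.8 → t = ln(11.76/4.8)/k = 74410 s = 20.67 h.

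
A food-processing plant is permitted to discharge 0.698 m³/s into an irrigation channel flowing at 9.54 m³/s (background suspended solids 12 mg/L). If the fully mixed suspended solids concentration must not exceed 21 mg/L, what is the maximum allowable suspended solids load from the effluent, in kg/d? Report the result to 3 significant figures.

Mass balance at the limit: 9.540·12.00 + 0.6980·Cₑ = 10.24·21 → Cₑ = 144.0 mg/L.
Load = 0.6980 m³/s × 144.0 g/m³ × 86 400 s/d = 8685 kg/d.

8680 kg/d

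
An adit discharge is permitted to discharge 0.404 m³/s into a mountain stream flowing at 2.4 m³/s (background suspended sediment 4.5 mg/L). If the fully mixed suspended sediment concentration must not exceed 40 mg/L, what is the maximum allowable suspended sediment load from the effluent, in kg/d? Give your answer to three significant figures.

8760 kg/d

Mass balance at the limit: 2.400·4.500 + 0.4040·Cₑ = 2.804·40 → Cₑ = 250.9 mg/L.
Load = 0.4040 m³/s × 250.9 g/m³ × 86 400 s/d = 8758 kg/d.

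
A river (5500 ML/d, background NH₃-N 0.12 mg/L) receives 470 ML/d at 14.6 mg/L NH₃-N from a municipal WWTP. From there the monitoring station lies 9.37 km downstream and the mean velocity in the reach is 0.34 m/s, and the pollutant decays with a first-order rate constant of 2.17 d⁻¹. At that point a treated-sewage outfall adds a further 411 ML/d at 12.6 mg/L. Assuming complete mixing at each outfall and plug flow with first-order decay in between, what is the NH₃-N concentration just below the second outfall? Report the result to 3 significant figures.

Conservation of mass: C = (5500·0.1200 + 470.0·14.60) / 5970 = 7522/5970 = 1.260 mg/L; combined flow 5970 ML/d.
Travel time t = 9.37·1000 / 0.34 = 27560 s = 7.655 h.
First-order decay: C = 1.260·exp(−k·t) = 1.260·0.5005 = 0.6306 mg/L.
Second outfall: C = (5970·0.6306 + 411.0·12.60)/6381 = 1.402 mg/L.

1.40 mg/L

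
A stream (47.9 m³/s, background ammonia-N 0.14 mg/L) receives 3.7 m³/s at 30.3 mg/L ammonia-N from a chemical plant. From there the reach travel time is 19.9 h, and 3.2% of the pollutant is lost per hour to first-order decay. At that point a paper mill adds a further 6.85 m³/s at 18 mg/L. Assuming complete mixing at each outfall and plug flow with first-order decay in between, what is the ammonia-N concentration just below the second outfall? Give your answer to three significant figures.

Conservation of mass: C = (47.90·0.1400 + 3.700·30.30) / 51.60 = 118.8/51.60 = 2.303 mg/L; combined flow 51.60 m³/s.
3.2%/h lost → k = −ln(1 − 0.032) = 0.03252 h⁻¹.
After decay, C = 2.303 × e^(−kt) = 2.303 × 0.5235 = 1.205 mg/L.
At the second outfall, C = (51.60·1.205 + 6.850·18.00) / (51.60 + 6.850) = 3.174 mg/L.

3.17 mg/L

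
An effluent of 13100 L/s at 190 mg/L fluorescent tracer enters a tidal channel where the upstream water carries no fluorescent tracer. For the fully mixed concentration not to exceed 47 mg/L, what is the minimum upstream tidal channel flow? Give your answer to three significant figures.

Set C_mix = 47: (Q·0 + 13100·190.0) / (Q + 13100) = 47
→ Q = 13100·(190.0 − 47)/(47 − 0) = 39860 L/s.

39900 L/s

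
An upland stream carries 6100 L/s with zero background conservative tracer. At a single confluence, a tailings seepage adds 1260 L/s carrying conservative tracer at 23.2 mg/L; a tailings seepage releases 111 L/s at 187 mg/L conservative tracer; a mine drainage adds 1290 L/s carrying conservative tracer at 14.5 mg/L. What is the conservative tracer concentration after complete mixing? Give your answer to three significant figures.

Mixed concentration C = ΣQC/ΣQ = (6100·0 + 1260·23.20 + 111.0·187.0 + 1290·14.50) / 8761 = 68690/8761 = 7.841 mg/L.

7.84 mg/L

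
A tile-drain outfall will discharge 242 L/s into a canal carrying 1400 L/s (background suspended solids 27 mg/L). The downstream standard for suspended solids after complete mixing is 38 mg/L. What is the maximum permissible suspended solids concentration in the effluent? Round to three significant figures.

At the limit, (Qr·Cr + Qe·Cₑ)/(Qr + Qe) = 38:
Cₑ = (1642·38 − 1400·27.00) / 242.0 = 101.6 mg/L.

102 mg/L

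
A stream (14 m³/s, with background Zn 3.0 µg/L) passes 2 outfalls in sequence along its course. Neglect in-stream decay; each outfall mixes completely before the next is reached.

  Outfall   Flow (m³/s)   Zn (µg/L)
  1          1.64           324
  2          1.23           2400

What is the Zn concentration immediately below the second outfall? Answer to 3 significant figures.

209 µg/L

Below outfall 1: Q → 15.64 m³/s, C = (14.00·3.000 + 1.640·324.0)/15.64 = 36.66 µg/L.
Below outfall 2: Q → 16.87 m³/s, C = (15.64·36.66 + 1.230·2400)/16.87 = 209.0 µg/L.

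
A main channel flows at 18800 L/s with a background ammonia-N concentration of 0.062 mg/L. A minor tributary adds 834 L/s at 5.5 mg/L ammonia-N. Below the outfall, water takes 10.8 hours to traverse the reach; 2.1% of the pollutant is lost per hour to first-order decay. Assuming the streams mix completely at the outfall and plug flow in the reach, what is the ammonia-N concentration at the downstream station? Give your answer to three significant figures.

Conservation of mass: C = (18800·0.06200 + 834.0·5.500) / 19630 = 5753/19630 = 0.2930 mg/L.
2.1%/h lost → k = −ln(1 − 0.021) = 0.02122 h⁻¹.
Applying C = C₀e^(−kt): 0.2930 × 0.7952 = 0.2330 mg/L.

0.233 mg/L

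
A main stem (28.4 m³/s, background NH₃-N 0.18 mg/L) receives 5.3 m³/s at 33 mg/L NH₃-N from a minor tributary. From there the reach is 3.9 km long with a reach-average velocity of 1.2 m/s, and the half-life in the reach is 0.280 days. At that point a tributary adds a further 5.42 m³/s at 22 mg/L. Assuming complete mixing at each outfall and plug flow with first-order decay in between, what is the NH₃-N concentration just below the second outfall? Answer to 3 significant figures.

Mass balance: C = (28.40·0.1800 + 5.300·33.00) / 33.70 = 180.0/33.70 = 5.342 mg/L; combined flow 33.70 m³/s.
Travel time t = 3.9·1000 / 1.2 = 3250 s = 0.9028 h.
Half-life 0.280 d → k = ln 2 / 0.280 = 2.476 d⁻¹.
Applying C = C₀e^(−kt): 5.342 × 0.9111 = 4.867 mg/L.
Second outfall: C = (33.70·4.867 + 5.420·22.00)/39.12 = 7.240 mg/L.

7.24 mg/L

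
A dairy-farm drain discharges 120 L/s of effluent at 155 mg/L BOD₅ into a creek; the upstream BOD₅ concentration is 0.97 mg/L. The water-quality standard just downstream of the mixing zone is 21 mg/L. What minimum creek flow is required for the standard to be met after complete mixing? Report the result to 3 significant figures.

Set C_mix = 21: (Q·0.9700 + 120.0·155.0) / (Q + 120.0) = 21
→ Q = 120.0·(155.0 − 21)/(21 − 0.9700) = 802.8 L/s.

803 L/s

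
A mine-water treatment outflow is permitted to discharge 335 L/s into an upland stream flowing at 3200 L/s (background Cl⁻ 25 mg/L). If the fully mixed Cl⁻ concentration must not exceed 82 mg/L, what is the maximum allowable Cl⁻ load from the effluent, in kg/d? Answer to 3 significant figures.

Mass balance at the limit: 3200·25.00 + 335.0·Cₑ = 3535·82 → Cₑ = 626.5 mg/L.
335.0 L/s = 0.3350 m³/s. Load = 0.3350 m³/s × 626.5 g/m³ × 86 400 s/d = 18130 kg/d.

18100 kg/d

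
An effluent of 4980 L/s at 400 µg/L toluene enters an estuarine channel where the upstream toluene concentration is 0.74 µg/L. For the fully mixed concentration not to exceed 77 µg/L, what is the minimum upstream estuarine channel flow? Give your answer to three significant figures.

Set C_mix = 77: (Q·0.7400 + 4980·400.0) / (Q + 4980) = 77
→ Q = 4980·(400.0 − 77)/(77 − 0.7400) = 21090 L/s.

21100 L/s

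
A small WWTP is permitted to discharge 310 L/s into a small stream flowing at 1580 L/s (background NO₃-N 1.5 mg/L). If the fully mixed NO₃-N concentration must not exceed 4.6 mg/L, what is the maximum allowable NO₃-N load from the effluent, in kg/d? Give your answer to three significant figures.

546 kg/d

Mass balance at the limit: 1580·1.500 + 310.0·Cₑ = 1890·4.6 → Cₑ = 20.40 mg/L.
310.0 L/s = 0.3100 m³/s. Load = 0.3100 m³/s × 20.40 g/m³ × 86 400 s/d = 546.4 kg/d.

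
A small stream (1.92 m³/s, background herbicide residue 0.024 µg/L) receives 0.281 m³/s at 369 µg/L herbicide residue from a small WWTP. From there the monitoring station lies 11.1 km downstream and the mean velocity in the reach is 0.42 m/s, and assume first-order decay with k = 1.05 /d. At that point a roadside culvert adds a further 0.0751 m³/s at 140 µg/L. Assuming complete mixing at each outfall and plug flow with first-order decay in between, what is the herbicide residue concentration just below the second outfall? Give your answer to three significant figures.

37.7 µg/L

Mass balance: C = (1.920·0.02400 + 0.2810·369.0) / 2.201 = 103.7/2.201 = 47.13 µg/L; combined flow 2.201 m³/s.
Travel time t = 11.1·1000 / 0.42 = 26430 s = 7.341 h.
Decay over the reach: 47.13·exp(−kt) = 47.13·0.7253 = 34.18 µg/L.
At the second outfall, C = (2.201·34.18 + 0.07510·140.0) / (2.201 + 0.07510) = 37.68 µg/L.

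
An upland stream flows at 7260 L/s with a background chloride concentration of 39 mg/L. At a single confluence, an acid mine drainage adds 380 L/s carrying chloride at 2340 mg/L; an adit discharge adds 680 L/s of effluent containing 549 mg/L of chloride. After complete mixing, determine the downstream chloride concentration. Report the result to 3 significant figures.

186 mg/L

Flow-weighted average: C = (7260·39.00 + 380.0·2340 + 680.0·549.0) / 8320 = 1546000/8320 = 185.8 mg/L.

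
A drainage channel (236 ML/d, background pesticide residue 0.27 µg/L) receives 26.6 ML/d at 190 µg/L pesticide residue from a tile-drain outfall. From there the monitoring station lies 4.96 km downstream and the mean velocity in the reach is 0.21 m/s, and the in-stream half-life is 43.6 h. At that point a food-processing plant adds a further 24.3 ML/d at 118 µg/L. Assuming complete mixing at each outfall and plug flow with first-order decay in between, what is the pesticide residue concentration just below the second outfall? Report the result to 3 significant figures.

26.1 µg/L

After mixing, C = (236.0·0.2700 + 26.60·190.0) / 262.6 = 5118/262.6 = 19.49 µg/L; combined flow 262.6 ML/d.
Travel time t = 4.96·1000 / 0.21 = 23620 s = 6.561 h.
Half-life 43.6 h → k = ln 2 / 43.6 = 0.01590 h⁻¹ = 0.3815 d⁻¹.
After decay, C = 19.49 × e^(−kt) = 19.49 × 0.9010 = 17.56 µg/L.
At the second outfall, C = (262.6·17.56 + 24.30·118.0) / (262.6 + 24.30) = 26.07 µg/L.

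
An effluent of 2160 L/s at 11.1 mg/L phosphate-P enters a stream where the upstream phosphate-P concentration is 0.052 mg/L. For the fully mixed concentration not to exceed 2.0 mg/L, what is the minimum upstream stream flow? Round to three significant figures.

10100 L/s

Set C_mix = 2.0: (Q·0.05200 + 2160·11.10) / (Q + 2160) = 2.0
→ Q = 2160·(11.10 − 2.0)/(2.0 − 0.05200) = 10090 L/s.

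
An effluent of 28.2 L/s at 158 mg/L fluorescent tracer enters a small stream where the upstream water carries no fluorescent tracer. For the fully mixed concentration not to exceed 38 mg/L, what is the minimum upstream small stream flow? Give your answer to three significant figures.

Set C_mix = 38: (Q·0 + 28.20·158.0) / (Q + 28.20) = 38
→ Q = 28.20·(158.0 − 38)/(38 − 0) = 89.05 L/s.

89.1 L/s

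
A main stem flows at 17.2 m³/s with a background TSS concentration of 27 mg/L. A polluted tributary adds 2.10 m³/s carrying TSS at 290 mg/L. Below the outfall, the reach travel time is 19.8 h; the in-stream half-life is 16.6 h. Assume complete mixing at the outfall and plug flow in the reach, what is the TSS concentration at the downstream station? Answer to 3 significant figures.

24.3 mg/L

Mixed concentration C = ΣQC/ΣQ = (17.20·27.00 + 2.100·290.0) / 19.30 = 1073/19.30 = 55.62 mg/L.
Half-life 16.6 h → k = ln 2 / 16.6 = 0.04176 h⁻¹ = 1.002 d⁻¹.
Decay over the reach: 55.62·exp(−kt) = 55.62·0.4375 = 24.33 mg/L.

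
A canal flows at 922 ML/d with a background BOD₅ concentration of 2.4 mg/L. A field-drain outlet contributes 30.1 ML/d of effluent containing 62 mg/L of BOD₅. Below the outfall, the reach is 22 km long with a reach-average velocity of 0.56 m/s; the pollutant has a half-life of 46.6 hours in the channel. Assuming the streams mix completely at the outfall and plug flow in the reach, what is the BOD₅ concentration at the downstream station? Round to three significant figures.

3.64 mg/L

After mixing, C = (922.0·2.400 + 30.10·62.00) / 952.1 = 4079/952.1 = 4.284 mg/L.
Travel time t = 22·1000 / 0.56 = 39290 s = 10.91 h.
Half-life 46.6 h → k = ln 2 / 46.6 = 0.01487 h⁻¹ = 0.3570 d⁻¹.
Applying C = C₀e^(−kt): 4.284 × 0.8502 = 3.642 mg/L.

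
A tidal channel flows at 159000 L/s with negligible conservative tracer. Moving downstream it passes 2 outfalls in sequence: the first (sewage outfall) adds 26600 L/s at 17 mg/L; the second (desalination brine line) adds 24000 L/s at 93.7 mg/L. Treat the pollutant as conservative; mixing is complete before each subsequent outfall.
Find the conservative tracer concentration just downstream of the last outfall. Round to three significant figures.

12.9 mg/L

Below outfall 1: Q → 185600 L/s, C = (159000·0 + 26600·17.00)/185600 = 2.436 mg/L.
Below outfall 2: Q → 209600 L/s, C = (185600·2.436 + 24000·93.70)/209600 = 12.89 mg/L.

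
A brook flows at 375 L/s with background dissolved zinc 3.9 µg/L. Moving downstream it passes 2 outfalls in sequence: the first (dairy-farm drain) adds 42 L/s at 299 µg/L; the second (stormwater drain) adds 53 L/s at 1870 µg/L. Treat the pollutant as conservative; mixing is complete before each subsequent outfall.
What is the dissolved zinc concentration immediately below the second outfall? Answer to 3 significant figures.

241 µg/L

Below outfall 1: Q → 417.0 L/s, C = (375.0·3.900 + 42.00·299.0)/417.0 = 33.62 µg/L.
Below outfall 2: Q → 470.0 L/s, C = (417.0·33.62 + 53.00·1870)/470.0 = 240.7 µg/L.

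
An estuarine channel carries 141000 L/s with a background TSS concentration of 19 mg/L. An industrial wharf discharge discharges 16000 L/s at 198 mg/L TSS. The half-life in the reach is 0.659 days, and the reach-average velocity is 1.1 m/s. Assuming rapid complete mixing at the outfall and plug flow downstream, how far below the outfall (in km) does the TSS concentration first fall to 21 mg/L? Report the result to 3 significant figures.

51.8 km

Mixed concentration C = ΣQC/ΣQ = (141000·19.00 + 16000·198.0) / 157000 = 5847000/157000 = 37.24 mg/L.
Half-life 0.659 d → k = ln 2 / 0.659 = 1.052 d⁻¹.
Set 37.24·exp(−k·t) = 21 → t = ln(37.24/21)/k = 47060 s = 13.07 h.
Distance = v·t = 1.1·47060 = 51770 m = 51.77 km.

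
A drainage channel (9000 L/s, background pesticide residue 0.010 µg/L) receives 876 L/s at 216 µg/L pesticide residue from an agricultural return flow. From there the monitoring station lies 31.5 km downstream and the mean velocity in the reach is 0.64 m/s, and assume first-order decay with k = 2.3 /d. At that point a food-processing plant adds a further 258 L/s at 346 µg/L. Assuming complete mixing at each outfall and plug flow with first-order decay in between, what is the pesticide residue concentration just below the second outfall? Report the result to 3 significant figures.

Conservation of mass: C = (9000·0.01000 + 876.0·216.0) / 9876 = 189300/9876 = 19.17 µg/L; combined flow 9876 L/s.
Travel time t = 31.5·1000 / 0.64 = 49220 s = 13.67 h.
Decay over the reach: 19.17·exp(−kt) = 19.17·0.2698 = 5.171 µg/L.
Second outfall: C = (9876·5.171 + 258.0·346.0)/10130 = 13.85 µg/L.

13.8 µg/L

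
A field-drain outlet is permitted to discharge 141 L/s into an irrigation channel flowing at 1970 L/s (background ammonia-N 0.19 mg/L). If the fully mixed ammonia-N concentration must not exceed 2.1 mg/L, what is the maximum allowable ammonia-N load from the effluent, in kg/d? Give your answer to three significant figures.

351 kg/d

Mass balance at the limit: 1970·0.1900 + 141.0·Cₑ = 2111·2.1 → Cₑ = 28.79 mg/L.
141.0 L/s = 0.1410 m³/s. Load = 0.1410 m³/s × 28.79 g/m³ × 86 400 s/d = 350.7 kg/d.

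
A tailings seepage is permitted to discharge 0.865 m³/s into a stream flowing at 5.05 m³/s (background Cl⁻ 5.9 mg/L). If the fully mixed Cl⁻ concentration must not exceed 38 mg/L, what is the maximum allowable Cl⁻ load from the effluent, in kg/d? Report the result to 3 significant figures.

16800 kg/d

Mass balance at the limit: 5.050·5.900 + 0.8650·Cₑ = 5.915·38 → Cₑ = 225.4 mg/L.
Load = 0.8650 m³/s × 225.4 g/m³ × 86 400 s/d = 16850 kg/d.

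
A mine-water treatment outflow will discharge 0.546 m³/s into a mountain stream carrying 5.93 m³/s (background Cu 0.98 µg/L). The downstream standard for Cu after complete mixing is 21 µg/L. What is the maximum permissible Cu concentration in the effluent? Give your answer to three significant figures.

At the limit, (Qr·Cr + Qe·Cₑ)/(Qr + Qe) = 21:
Cₑ = (6.476·21 − 5.930·0.9800) / 0.5460 = 238.4 µg/L.

238 µg/L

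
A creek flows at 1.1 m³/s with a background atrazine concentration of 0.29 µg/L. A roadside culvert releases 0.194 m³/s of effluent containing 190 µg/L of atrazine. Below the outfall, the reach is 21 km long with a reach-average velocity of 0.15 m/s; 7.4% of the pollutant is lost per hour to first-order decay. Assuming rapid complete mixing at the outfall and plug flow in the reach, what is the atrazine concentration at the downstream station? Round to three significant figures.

1.45 µg/L

Flow-weighted average: C = (1.100·0.2900 + 0.1940·190.0) / 1.294 = 37.18/1.294 = 28.73 µg/L.
Travel time t = 21·1000 / 0.15 = 140000 s = 38.89 h.
7.4%/h lost → k = −ln(1 − 0.074) = 0.07688 h⁻¹.
After decay, C = 28.73 × e^(−kt) = 28.73 × 0.05030 = 1.445 µg/L.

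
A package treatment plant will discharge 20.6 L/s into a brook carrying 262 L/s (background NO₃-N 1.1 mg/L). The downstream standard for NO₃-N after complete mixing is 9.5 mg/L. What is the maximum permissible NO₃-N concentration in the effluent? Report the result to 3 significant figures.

116 mg/L

At the limit, (Qr·Cr + Qe·Cₑ)/(Qr + Qe) = 9.5:
Cₑ = (282.6·9.5 − 262.0·1.100) / 20.60 = 116.3 mg/L.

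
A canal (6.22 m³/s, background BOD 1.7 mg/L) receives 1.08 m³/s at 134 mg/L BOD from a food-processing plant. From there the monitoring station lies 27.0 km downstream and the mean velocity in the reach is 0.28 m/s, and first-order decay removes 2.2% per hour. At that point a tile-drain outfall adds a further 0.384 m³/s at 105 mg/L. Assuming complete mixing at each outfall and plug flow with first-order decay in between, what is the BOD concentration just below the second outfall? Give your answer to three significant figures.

16.4 mg/L

Conservation of mass: C = (6.220·1.700 + 1.080·134.0) / 7.300 = 155.3/7.300 = 21.27 mg/L; combined flow 7.300 m³/s.
Travel time t = 27.0·1000 / 0.28 = 96430 s = 26.79 h.
2.2%/h lost → k = −ln(1 − 0.022) = 0.02225 h⁻¹.
Applying C = C₀e^(−kt): 21.27 × 0.5511 = 11.72 mg/L.
At the second outfall, C = (7.300·11.72 + 0.3840·105.0) / (7.300 + 0.3840) = 16.38 mg/L.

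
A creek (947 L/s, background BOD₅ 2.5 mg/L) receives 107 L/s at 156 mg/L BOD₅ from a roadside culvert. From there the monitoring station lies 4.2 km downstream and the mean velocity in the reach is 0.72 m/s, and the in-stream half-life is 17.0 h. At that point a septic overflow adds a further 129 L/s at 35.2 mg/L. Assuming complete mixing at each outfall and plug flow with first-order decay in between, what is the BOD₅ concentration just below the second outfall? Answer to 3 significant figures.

18.9 mg/L

Mass balance: C = (947.0·2.500 + 107.0·156.0) / 1054 = 19060/1054 = 18.08 mg/L; combined flow 1054 L/s.
Travel time t = 4.2·1000 / 0.72 = 5833 s = 1.620 h.
Half-life 17.0 h → k = ln 2 / 17.0 = 0.04077 h⁻¹ = 0.9786 d⁻¹.
First-order decay: C = 18.08·exp(−k·t) = 18.08·0.9361 = 16.93 mg/L.
At the second outfall, C = (1054·16.93 + 129.0·35.20) / (1054 + 129.0) = 18.92 mg/L.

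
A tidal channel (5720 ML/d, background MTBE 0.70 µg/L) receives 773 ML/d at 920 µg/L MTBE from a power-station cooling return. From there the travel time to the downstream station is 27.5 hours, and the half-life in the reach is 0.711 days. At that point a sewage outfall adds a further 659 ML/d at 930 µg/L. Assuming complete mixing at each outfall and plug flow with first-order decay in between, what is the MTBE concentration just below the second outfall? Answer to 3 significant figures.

Mixed concentration C = ΣQC/ΣQ = (5720·0.7000 + 773.0·920.0) / 6493 = 715200/6493 = 110.1 µg/L; combined flow 6493 ML/d.
Half-life 0.711 d → k = ln 2 / 0.711 = 0.9749 d⁻¹.
Decay over the reach: 110.1·exp(−kt) = 110.1·0.3272 = 36.04 µg/L.
At the second outfall, C = (6493·36.04 + 659.0·930.0) / (6493 + 659.0) = 118.4 µg/L.

118 µg/L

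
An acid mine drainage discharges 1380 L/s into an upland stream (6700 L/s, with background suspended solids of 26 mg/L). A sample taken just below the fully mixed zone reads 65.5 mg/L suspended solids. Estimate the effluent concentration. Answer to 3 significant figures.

Mass balance: 6700·26.00 + 1380·Cₑ = 8080·65.50
→ Cₑ = (8080·65.50 − 6700·26.00) / 1380 = 257.3 mg/L.

257 mg/L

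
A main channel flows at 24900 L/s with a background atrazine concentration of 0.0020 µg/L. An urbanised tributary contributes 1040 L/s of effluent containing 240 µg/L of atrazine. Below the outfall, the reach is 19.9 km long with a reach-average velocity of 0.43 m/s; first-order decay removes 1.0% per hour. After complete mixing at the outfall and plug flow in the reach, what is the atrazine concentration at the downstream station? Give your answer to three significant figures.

Conservation of mass: C = (24900·0.002000 + 1040·240.0) / 25940 = 249600/25940 = 9.624 µg/L.
Travel time t = 19.9·1000 / 0.43 = 46280 s = 12.86 h.
1.0%/h lost → k = −ln(1 − 0.01) = 0.01005 h⁻¹.
After decay, C = 9.624 × e^(−kt) = 9.624 × 0.8788 = 8.458 µg/L.

8.46 µg/L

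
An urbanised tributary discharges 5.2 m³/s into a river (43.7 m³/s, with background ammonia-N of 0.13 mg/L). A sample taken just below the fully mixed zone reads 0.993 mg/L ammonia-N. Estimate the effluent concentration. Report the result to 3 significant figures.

Mass balance: 43.70·0.1300 + 5.200·Cₑ = 48.90·0.9930
→ Cₑ = (48.90·0.9930 − 43.70·0.1300) / 5.200 = 8.246 mg/L.

8.25 mg/L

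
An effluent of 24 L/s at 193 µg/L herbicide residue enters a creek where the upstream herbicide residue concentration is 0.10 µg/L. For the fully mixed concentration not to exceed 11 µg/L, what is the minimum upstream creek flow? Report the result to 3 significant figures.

401 L/s

Set C_mix = 11: (Q·0.1000 + 24.00·193.0) / (Q + 24.00) = 11
→ Q = 24.00·(193.0 − 11)/(11 − 0.1000) = 400.7 L/s.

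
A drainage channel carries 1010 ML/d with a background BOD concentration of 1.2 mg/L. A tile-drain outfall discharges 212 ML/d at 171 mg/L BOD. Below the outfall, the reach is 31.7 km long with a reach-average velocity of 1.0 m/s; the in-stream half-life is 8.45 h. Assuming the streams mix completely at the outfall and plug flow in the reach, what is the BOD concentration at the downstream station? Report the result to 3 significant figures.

Mixed concentration C = ΣQC/ΣQ = (1010·1.200 + 212.0·171.0) / 1222 = 37460/1222 = 30.66 mg/L.
Travel time t = 31.7·1000 / 1.0 = 31700 s = 8.806 h.
Half-life 8.45 h → k = ln 2 / 8.45 = 0.08203 h⁻¹ = 1.969 d⁻¹.
After decay, C = 30.66 × e^(−kt) = 30.66 × 0.4856 = 14.89 mg/L.

14.9 mg/L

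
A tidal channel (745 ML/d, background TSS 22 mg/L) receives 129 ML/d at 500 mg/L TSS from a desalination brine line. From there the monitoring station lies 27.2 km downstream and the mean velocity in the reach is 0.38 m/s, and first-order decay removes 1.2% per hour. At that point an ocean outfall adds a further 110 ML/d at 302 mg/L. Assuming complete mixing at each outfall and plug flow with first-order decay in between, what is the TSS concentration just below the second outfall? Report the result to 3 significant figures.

98.4 mg/L

Mixed concentration C = ΣQC/ΣQ = (745.0·22.00 + 129.0·500.0) / 874.0 = 80890/874.0 = 92.55 mg/L; combined flow 874.0 ML/d.
Travel time t = 27.2·1000 / 0.38 = 71580 s = 19.88 h.
1.2%/h lost → k = −ln(1 − 0.012) = 0.01207 h⁻¹.
Applying C = C₀e^(−kt): 92.55 × 0.7866 = 72.80 mg/L.
At the second outfall, C = (874.0·72.80 + 110.0·302.0) / (874.0 + 110.0) = 98.42 mg/L.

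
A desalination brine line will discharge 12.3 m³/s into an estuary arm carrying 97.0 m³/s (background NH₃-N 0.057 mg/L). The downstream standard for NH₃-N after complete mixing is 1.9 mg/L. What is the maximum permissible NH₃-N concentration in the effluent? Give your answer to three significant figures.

16.4 mg/L

At the limit, (Qr·Cr + Qe·Cₑ)/(Qr + Qe) = 1.9:
Cₑ = (109.3·1.9 − 97.00·0.05700) / 12.30 = 16.43 mg/L.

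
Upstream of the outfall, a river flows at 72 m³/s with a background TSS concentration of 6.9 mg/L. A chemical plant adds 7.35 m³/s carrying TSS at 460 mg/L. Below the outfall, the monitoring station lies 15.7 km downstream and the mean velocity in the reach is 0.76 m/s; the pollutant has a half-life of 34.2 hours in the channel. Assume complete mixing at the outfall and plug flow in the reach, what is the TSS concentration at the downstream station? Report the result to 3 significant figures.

Flow-weighted average: C = (72.00·6.900 + 7.350·460.0) / 79.35 = 3878/79.35 = 48.87 mg/L.
Travel time t = 15.7·1000 / 0.76 = 20660 s = 5.738 h.
Half-life 34.2 h → k = ln 2 / 34.2 = 0.02027 h⁻¹ = 0.4864 d⁻¹.
Applying C = C₀e^(−kt): 48.87 × 0.8902 = 43.50 mg/L.

43.5 mg/L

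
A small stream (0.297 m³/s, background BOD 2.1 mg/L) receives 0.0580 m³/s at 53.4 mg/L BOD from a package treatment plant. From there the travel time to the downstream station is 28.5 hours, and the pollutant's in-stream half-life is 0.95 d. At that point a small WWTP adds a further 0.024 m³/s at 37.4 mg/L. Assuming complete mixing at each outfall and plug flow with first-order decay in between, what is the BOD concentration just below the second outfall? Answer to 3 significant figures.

Mass balance: C = (0.2970·2.100 + 0.05800·53.40) / 0.3550 = 3.721/0.3550 = 10.48 mg/L; combined flow 0.3550 m³/s.
Half-life 0.95 d → k = ln 2 / 0.95 = 0.7296 d⁻¹.
Decay over the reach: 10.48·exp(−kt) = 10.48·0.4204 = 4.407 mg/L.
Second outfall: C = (0.3550·4.407 + 0.02400·37.40)/0.3790 = 6.496 mg/L.

6.50 mg/L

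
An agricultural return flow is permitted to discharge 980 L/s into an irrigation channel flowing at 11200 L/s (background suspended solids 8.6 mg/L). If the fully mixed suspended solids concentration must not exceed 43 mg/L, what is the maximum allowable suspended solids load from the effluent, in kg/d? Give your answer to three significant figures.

Mass balance at the limit: 11200·8.600 + 980.0·Cₑ = 12180·43 → Cₑ = 436.1 mg/L.
980.0 L/s = 0.9800 m³/s. Load = 0.9800 m³/s × 436.1 g/m³ × 86 400 s/d = 36930 kg/d.

36900 kg/d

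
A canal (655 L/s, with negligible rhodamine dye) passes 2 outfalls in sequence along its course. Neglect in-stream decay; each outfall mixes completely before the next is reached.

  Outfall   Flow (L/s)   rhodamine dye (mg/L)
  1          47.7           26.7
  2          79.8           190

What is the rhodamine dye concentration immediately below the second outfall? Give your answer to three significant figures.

21.0 mg/L

Outfall 1: combined Q = 702.7 L/s; C = (655.0·0 + 47.70·26.70)/702.7 = 1.812 mg/L.
Outfall 2: combined Q = 782.5 L/s; C = (702.7·1.812 + 79.80·190.0)/782.5 = 21.00 mg/L.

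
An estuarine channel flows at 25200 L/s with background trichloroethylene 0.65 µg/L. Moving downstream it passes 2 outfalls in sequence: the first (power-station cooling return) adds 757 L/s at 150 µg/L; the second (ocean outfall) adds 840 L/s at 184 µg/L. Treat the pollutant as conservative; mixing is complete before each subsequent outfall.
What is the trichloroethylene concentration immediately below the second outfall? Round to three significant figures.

10.6 µg/L

Below outfall 1: Q → 25960 L/s, C = (25200·0.6500 + 757.0·150.0)/25960 = 5.006 µg/L.
Below outfall 2: Q → 26800 L/s, C = (25960·5.006 + 840.0·184.0)/26800 = 10.62 µg/L.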